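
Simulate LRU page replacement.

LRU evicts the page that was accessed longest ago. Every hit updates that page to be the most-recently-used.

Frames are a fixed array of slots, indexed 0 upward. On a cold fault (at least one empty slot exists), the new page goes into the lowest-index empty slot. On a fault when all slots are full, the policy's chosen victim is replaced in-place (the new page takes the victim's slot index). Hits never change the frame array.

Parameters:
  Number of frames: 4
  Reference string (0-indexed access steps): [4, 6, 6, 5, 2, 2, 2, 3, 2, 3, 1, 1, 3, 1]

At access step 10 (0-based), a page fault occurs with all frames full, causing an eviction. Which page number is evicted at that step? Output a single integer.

Answer: 6

Derivation:
Step 0: ref 4 -> FAULT, frames=[4,-,-,-]
Step 1: ref 6 -> FAULT, frames=[4,6,-,-]
Step 2: ref 6 -> HIT, frames=[4,6,-,-]
Step 3: ref 5 -> FAULT, frames=[4,6,5,-]
Step 4: ref 2 -> FAULT, frames=[4,6,5,2]
Step 5: ref 2 -> HIT, frames=[4,6,5,2]
Step 6: ref 2 -> HIT, frames=[4,6,5,2]
Step 7: ref 3 -> FAULT, evict 4, frames=[3,6,5,2]
Step 8: ref 2 -> HIT, frames=[3,6,5,2]
Step 9: ref 3 -> HIT, frames=[3,6,5,2]
Step 10: ref 1 -> FAULT, evict 6, frames=[3,1,5,2]
At step 10: evicted page 6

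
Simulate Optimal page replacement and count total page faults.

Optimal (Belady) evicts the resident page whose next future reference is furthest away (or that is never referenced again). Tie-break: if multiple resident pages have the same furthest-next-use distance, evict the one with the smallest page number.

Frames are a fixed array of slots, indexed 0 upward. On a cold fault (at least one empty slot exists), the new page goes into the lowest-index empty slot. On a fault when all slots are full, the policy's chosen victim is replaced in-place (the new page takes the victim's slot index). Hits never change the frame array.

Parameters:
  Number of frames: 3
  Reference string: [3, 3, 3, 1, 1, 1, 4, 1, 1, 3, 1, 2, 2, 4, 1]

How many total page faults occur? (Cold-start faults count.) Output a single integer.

Step 0: ref 3 → FAULT, frames=[3,-,-]
Step 1: ref 3 → HIT, frames=[3,-,-]
Step 2: ref 3 → HIT, frames=[3,-,-]
Step 3: ref 1 → FAULT, frames=[3,1,-]
Step 4: ref 1 → HIT, frames=[3,1,-]
Step 5: ref 1 → HIT, frames=[3,1,-]
Step 6: ref 4 → FAULT, frames=[3,1,4]
Step 7: ref 1 → HIT, frames=[3,1,4]
Step 8: ref 1 → HIT, frames=[3,1,4]
Step 9: ref 3 → HIT, frames=[3,1,4]
Step 10: ref 1 → HIT, frames=[3,1,4]
Step 11: ref 2 → FAULT (evict 3), frames=[2,1,4]
Step 12: ref 2 → HIT, frames=[2,1,4]
Step 13: ref 4 → HIT, frames=[2,1,4]
Step 14: ref 1 → HIT, frames=[2,1,4]
Total faults: 4

Answer: 4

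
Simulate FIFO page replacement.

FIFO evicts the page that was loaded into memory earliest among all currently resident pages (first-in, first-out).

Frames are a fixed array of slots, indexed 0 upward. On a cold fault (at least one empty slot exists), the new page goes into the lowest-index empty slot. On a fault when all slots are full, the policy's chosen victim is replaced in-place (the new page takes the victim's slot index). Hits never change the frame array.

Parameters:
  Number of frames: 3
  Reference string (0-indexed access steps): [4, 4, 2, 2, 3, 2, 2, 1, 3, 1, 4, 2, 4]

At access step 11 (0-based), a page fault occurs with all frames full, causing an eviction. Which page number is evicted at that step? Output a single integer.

Step 0: ref 4 -> FAULT, frames=[4,-,-]
Step 1: ref 4 -> HIT, frames=[4,-,-]
Step 2: ref 2 -> FAULT, frames=[4,2,-]
Step 3: ref 2 -> HIT, frames=[4,2,-]
Step 4: ref 3 -> FAULT, frames=[4,2,3]
Step 5: ref 2 -> HIT, frames=[4,2,3]
Step 6: ref 2 -> HIT, frames=[4,2,3]
Step 7: ref 1 -> FAULT, evict 4, frames=[1,2,3]
Step 8: ref 3 -> HIT, frames=[1,2,3]
Step 9: ref 1 -> HIT, frames=[1,2,3]
Step 10: ref 4 -> FAULT, evict 2, frames=[1,4,3]
Step 11: ref 2 -> FAULT, evict 3, frames=[1,4,2]
At step 11: evicted page 3

Answer: 3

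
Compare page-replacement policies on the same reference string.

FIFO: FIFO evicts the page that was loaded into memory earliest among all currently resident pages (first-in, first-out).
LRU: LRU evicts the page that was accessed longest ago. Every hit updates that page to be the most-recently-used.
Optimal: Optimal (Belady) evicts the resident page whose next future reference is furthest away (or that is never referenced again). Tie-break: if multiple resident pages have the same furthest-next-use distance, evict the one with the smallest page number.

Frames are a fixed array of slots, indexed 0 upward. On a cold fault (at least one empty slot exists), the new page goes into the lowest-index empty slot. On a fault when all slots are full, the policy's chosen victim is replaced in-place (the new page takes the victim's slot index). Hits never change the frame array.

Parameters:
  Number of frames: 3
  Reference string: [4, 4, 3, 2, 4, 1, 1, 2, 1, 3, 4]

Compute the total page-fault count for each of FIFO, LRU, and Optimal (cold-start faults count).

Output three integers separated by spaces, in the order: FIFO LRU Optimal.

Answer: 5 6 5

Derivation:
--- FIFO ---
  step 0: ref 4 -> FAULT, frames=[4,-,-] (faults so far: 1)
  step 1: ref 4 -> HIT, frames=[4,-,-] (faults so far: 1)
  step 2: ref 3 -> FAULT, frames=[4,3,-] (faults so far: 2)
  step 3: ref 2 -> FAULT, frames=[4,3,2] (faults so far: 3)
  step 4: ref 4 -> HIT, frames=[4,3,2] (faults so far: 3)
  step 5: ref 1 -> FAULT, evict 4, frames=[1,3,2] (faults so far: 4)
  step 6: ref 1 -> HIT, frames=[1,3,2] (faults so far: 4)
  step 7: ref 2 -> HIT, frames=[1,3,2] (faults so far: 4)
  step 8: ref 1 -> HIT, frames=[1,3,2] (faults so far: 4)
  step 9: ref 3 -> HIT, frames=[1,3,2] (faults so far: 4)
  step 10: ref 4 -> FAULT, evict 3, frames=[1,4,2] (faults so far: 5)
  FIFO total faults: 5
--- LRU ---
  step 0: ref 4 -> FAULT, frames=[4,-,-] (faults so far: 1)
  step 1: ref 4 -> HIT, frames=[4,-,-] (faults so far: 1)
  step 2: ref 3 -> FAULT, frames=[4,3,-] (faults so far: 2)
  step 3: ref 2 -> FAULT, frames=[4,3,2] (faults so far: 3)
  step 4: ref 4 -> HIT, frames=[4,3,2] (faults so far: 3)
  step 5: ref 1 -> FAULT, evict 3, frames=[4,1,2] (faults so far: 4)
  step 6: ref 1 -> HIT, frames=[4,1,2] (faults so far: 4)
  step 7: ref 2 -> HIT, frames=[4,1,2] (faults so far: 4)
  step 8: ref 1 -> HIT, frames=[4,1,2] (faults so far: 4)
  step 9: ref 3 -> FAULT, evict 4, frames=[3,1,2] (faults so far: 5)
  step 10: ref 4 -> FAULT, evict 2, frames=[3,1,4] (faults so far: 6)
  LRU total faults: 6
--- Optimal ---
  step 0: ref 4 -> FAULT, frames=[4,-,-] (faults so far: 1)
  step 1: ref 4 -> HIT, frames=[4,-,-] (faults so far: 1)
  step 2: ref 3 -> FAULT, frames=[4,3,-] (faults so far: 2)
  step 3: ref 2 -> FAULT, frames=[4,3,2] (faults so far: 3)
  step 4: ref 4 -> HIT, frames=[4,3,2] (faults so far: 3)
  step 5: ref 1 -> FAULT, evict 4, frames=[1,3,2] (faults so far: 4)
  step 6: ref 1 -> HIT, frames=[1,3,2] (faults so far: 4)
  step 7: ref 2 -> HIT, frames=[1,3,2] (faults so far: 4)
  step 8: ref 1 -> HIT, frames=[1,3,2] (faults so far: 4)
  step 9: ref 3 -> HIT, frames=[1,3,2] (faults so far: 4)
  step 10: ref 4 -> FAULT, evict 1, frames=[4,3,2] (faults so far: 5)
  Optimal total faults: 5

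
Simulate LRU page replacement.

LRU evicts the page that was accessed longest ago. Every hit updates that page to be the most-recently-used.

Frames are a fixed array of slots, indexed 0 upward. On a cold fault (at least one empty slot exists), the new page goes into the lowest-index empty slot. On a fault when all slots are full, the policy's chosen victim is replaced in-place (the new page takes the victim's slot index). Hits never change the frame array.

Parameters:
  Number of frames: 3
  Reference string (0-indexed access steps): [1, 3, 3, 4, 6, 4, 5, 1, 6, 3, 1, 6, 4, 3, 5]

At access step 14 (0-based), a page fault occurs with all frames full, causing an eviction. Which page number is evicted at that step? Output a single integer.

Step 0: ref 1 -> FAULT, frames=[1,-,-]
Step 1: ref 3 -> FAULT, frames=[1,3,-]
Step 2: ref 3 -> HIT, frames=[1,3,-]
Step 3: ref 4 -> FAULT, frames=[1,3,4]
Step 4: ref 6 -> FAULT, evict 1, frames=[6,3,4]
Step 5: ref 4 -> HIT, frames=[6,3,4]
Step 6: ref 5 -> FAULT, evict 3, frames=[6,5,4]
Step 7: ref 1 -> FAULT, evict 6, frames=[1,5,4]
Step 8: ref 6 -> FAULT, evict 4, frames=[1,5,6]
Step 9: ref 3 -> FAULT, evict 5, frames=[1,3,6]
Step 10: ref 1 -> HIT, frames=[1,3,6]
Step 11: ref 6 -> HIT, frames=[1,3,6]
Step 12: ref 4 -> FAULT, evict 3, frames=[1,4,6]
Step 13: ref 3 -> FAULT, evict 1, frames=[3,4,6]
Step 14: ref 5 -> FAULT, evict 6, frames=[3,4,5]
At step 14: evicted page 6

Answer: 6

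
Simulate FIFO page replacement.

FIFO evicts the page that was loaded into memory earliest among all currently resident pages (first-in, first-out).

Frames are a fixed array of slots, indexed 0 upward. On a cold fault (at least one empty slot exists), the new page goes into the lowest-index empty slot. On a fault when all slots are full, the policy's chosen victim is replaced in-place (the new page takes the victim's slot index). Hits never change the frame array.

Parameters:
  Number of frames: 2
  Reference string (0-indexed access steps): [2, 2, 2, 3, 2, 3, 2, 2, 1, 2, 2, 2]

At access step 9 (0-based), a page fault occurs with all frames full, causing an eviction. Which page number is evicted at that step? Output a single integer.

Step 0: ref 2 -> FAULT, frames=[2,-]
Step 1: ref 2 -> HIT, frames=[2,-]
Step 2: ref 2 -> HIT, frames=[2,-]
Step 3: ref 3 -> FAULT, frames=[2,3]
Step 4: ref 2 -> HIT, frames=[2,3]
Step 5: ref 3 -> HIT, frames=[2,3]
Step 6: ref 2 -> HIT, frames=[2,3]
Step 7: ref 2 -> HIT, frames=[2,3]
Step 8: ref 1 -> FAULT, evict 2, frames=[1,3]
Step 9: ref 2 -> FAULT, evict 3, frames=[1,2]
At step 9: evicted page 3

Answer: 3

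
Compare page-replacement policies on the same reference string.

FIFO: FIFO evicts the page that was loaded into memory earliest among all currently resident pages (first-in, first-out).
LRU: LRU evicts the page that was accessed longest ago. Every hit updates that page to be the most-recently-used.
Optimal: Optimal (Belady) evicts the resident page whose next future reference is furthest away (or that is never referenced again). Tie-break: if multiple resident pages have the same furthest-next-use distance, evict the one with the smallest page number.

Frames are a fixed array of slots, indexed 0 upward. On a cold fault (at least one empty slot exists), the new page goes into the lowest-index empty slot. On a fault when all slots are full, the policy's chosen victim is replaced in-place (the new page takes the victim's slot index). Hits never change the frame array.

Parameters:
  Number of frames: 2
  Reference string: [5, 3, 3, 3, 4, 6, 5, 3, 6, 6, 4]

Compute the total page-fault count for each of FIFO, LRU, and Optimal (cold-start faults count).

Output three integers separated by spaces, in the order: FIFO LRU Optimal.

--- FIFO ---
  step 0: ref 5 -> FAULT, frames=[5,-] (faults so far: 1)
  step 1: ref 3 -> FAULT, frames=[5,3] (faults so far: 2)
  step 2: ref 3 -> HIT, frames=[5,3] (faults so far: 2)
  step 3: ref 3 -> HIT, frames=[5,3] (faults so far: 2)
  step 4: ref 4 -> FAULT, evict 5, frames=[4,3] (faults so far: 3)
  step 5: ref 6 -> FAULT, evict 3, frames=[4,6] (faults so far: 4)
  step 6: ref 5 -> FAULT, evict 4, frames=[5,6] (faults so far: 5)
  step 7: ref 3 -> FAULT, evict 6, frames=[5,3] (faults so far: 6)
  step 8: ref 6 -> FAULT, evict 5, frames=[6,3] (faults so far: 7)
  step 9: ref 6 -> HIT, frames=[6,3] (faults so far: 7)
  step 10: ref 4 -> FAULT, evict 3, frames=[6,4] (faults so far: 8)
  FIFO total faults: 8
--- LRU ---
  step 0: ref 5 -> FAULT, frames=[5,-] (faults so far: 1)
  step 1: ref 3 -> FAULT, frames=[5,3] (faults so far: 2)
  step 2: ref 3 -> HIT, frames=[5,3] (faults so far: 2)
  step 3: ref 3 -> HIT, frames=[5,3] (faults so far: 2)
  step 4: ref 4 -> FAULT, evict 5, frames=[4,3] (faults so far: 3)
  step 5: ref 6 -> FAULT, evict 3, frames=[4,6] (faults so far: 4)
  step 6: ref 5 -> FAULT, evict 4, frames=[5,6] (faults so far: 5)
  step 7: ref 3 -> FAULT, evict 6, frames=[5,3] (faults so far: 6)
  step 8: ref 6 -> FAULT, evict 5, frames=[6,3] (faults so far: 7)
  step 9: ref 6 -> HIT, frames=[6,3] (faults so far: 7)
  step 10: ref 4 -> FAULT, evict 3, frames=[6,4] (faults so far: 8)
  LRU total faults: 8
--- Optimal ---
  step 0: ref 5 -> FAULT, frames=[5,-] (faults so far: 1)
  step 1: ref 3 -> FAULT, frames=[5,3] (faults so far: 2)
  step 2: ref 3 -> HIT, frames=[5,3] (faults so far: 2)
  step 3: ref 3 -> HIT, frames=[5,3] (faults so far: 2)
  step 4: ref 4 -> FAULT, evict 3, frames=[5,4] (faults so far: 3)
  step 5: ref 6 -> FAULT, evict 4, frames=[5,6] (faults so far: 4)
  step 6: ref 5 -> HIT, frames=[5,6] (faults so far: 4)
  step 7: ref 3 -> FAULT, evict 5, frames=[3,6] (faults so far: 5)
  step 8: ref 6 -> HIT, frames=[3,6] (faults so far: 5)
  step 9: ref 6 -> HIT, frames=[3,6] (faults so far: 5)
  step 10: ref 4 -> FAULT, evict 3, frames=[4,6] (faults so far: 6)
  Optimal total faults: 6

Answer: 8 8 6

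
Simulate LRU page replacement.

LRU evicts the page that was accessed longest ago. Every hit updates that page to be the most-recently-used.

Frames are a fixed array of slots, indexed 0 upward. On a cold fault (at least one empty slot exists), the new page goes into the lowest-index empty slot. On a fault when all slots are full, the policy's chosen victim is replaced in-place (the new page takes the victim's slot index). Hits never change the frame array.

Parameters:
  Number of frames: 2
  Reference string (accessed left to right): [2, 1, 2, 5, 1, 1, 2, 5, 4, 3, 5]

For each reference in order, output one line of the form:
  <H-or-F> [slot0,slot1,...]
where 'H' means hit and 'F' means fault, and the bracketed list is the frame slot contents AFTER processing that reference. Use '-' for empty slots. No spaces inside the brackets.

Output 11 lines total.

F [2,-]
F [2,1]
H [2,1]
F [2,5]
F [1,5]
H [1,5]
F [1,2]
F [5,2]
F [5,4]
F [3,4]
F [3,5]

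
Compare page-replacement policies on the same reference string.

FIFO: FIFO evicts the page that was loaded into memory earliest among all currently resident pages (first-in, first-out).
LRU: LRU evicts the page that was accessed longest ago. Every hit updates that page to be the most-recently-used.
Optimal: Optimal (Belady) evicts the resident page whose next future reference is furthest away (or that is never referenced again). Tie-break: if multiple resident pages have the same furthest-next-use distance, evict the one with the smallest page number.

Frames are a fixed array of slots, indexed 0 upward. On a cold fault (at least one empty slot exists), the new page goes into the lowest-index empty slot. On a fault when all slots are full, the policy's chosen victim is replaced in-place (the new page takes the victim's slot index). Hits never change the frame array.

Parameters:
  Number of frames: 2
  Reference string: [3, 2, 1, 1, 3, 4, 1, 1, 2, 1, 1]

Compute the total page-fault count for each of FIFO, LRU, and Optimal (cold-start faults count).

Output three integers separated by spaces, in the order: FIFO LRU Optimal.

Answer: 7 7 5

Derivation:
--- FIFO ---
  step 0: ref 3 -> FAULT, frames=[3,-] (faults so far: 1)
  step 1: ref 2 -> FAULT, frames=[3,2] (faults so far: 2)
  step 2: ref 1 -> FAULT, evict 3, frames=[1,2] (faults so far: 3)
  step 3: ref 1 -> HIT, frames=[1,2] (faults so far: 3)
  step 4: ref 3 -> FAULT, evict 2, frames=[1,3] (faults so far: 4)
  step 5: ref 4 -> FAULT, evict 1, frames=[4,3] (faults so far: 5)
  step 6: ref 1 -> FAULT, evict 3, frames=[4,1] (faults so far: 6)
  step 7: ref 1 -> HIT, frames=[4,1] (faults so far: 6)
  step 8: ref 2 -> FAULT, evict 4, frames=[2,1] (faults so far: 7)
  step 9: ref 1 -> HIT, frames=[2,1] (faults so far: 7)
  step 10: ref 1 -> HIT, frames=[2,1] (faults so far: 7)
  FIFO total faults: 7
--- LRU ---
  step 0: ref 3 -> FAULT, frames=[3,-] (faults so far: 1)
  step 1: ref 2 -> FAULT, frames=[3,2] (faults so far: 2)
  step 2: ref 1 -> FAULT, evict 3, frames=[1,2] (faults so far: 3)
  step 3: ref 1 -> HIT, frames=[1,2] (faults so far: 3)
  step 4: ref 3 -> FAULT, evict 2, frames=[1,3] (faults so far: 4)
  step 5: ref 4 -> FAULT, evict 1, frames=[4,3] (faults so far: 5)
  step 6: ref 1 -> FAULT, evict 3, frames=[4,1] (faults so far: 6)
  step 7: ref 1 -> HIT, frames=[4,1] (faults so far: 6)
  step 8: ref 2 -> FAULT, evict 4, frames=[2,1] (faults so far: 7)
  step 9: ref 1 -> HIT, frames=[2,1] (faults so far: 7)
  step 10: ref 1 -> HIT, frames=[2,1] (faults so far: 7)
  LRU total faults: 7
--- Optimal ---
  step 0: ref 3 -> FAULT, frames=[3,-] (faults so far: 1)
  step 1: ref 2 -> FAULT, frames=[3,2] (faults so far: 2)
  step 2: ref 1 -> FAULT, evict 2, frames=[3,1] (faults so far: 3)
  step 3: ref 1 -> HIT, frames=[3,1] (faults so far: 3)
  step 4: ref 3 -> HIT, frames=[3,1] (faults so far: 3)
  step 5: ref 4 -> FAULT, evict 3, frames=[4,1] (faults so far: 4)
  step 6: ref 1 -> HIT, frames=[4,1] (faults so far: 4)
  step 7: ref 1 -> HIT, frames=[4,1] (faults so far: 4)
  step 8: ref 2 -> FAULT, evict 4, frames=[2,1] (faults so far: 5)
  step 9: ref 1 -> HIT, frames=[2,1] (faults so far: 5)
  step 10: ref 1 -> HIT, frames=[2,1] (faults so far: 5)
  Optimal total faults: 5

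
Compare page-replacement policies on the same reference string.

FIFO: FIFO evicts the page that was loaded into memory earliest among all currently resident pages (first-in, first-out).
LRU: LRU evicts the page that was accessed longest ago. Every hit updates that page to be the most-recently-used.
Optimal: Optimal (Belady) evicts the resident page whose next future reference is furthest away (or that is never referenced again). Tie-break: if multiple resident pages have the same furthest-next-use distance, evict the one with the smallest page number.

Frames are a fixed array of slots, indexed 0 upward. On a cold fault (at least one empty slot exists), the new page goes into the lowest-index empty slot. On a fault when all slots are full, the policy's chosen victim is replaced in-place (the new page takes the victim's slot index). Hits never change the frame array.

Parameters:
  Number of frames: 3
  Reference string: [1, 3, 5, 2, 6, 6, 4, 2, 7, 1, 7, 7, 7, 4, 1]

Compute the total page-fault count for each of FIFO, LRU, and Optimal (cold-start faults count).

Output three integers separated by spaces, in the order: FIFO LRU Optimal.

Answer: 8 9 7

Derivation:
--- FIFO ---
  step 0: ref 1 -> FAULT, frames=[1,-,-] (faults so far: 1)
  step 1: ref 3 -> FAULT, frames=[1,3,-] (faults so far: 2)
  step 2: ref 5 -> FAULT, frames=[1,3,5] (faults so far: 3)
  step 3: ref 2 -> FAULT, evict 1, frames=[2,3,5] (faults so far: 4)
  step 4: ref 6 -> FAULT, evict 3, frames=[2,6,5] (faults so far: 5)
  step 5: ref 6 -> HIT, frames=[2,6,5] (faults so far: 5)
  step 6: ref 4 -> FAULT, evict 5, frames=[2,6,4] (faults so far: 6)
  step 7: ref 2 -> HIT, frames=[2,6,4] (faults so far: 6)
  step 8: ref 7 -> FAULT, evict 2, frames=[7,6,4] (faults so far: 7)
  step 9: ref 1 -> FAULT, evict 6, frames=[7,1,4] (faults so far: 8)
  step 10: ref 7 -> HIT, frames=[7,1,4] (faults so far: 8)
  step 11: ref 7 -> HIT, frames=[7,1,4] (faults so far: 8)
  step 12: ref 7 -> HIT, frames=[7,1,4] (faults so far: 8)
  step 13: ref 4 -> HIT, frames=[7,1,4] (faults so far: 8)
  step 14: ref 1 -> HIT, frames=[7,1,4] (faults so far: 8)
  FIFO total faults: 8
--- LRU ---
  step 0: ref 1 -> FAULT, frames=[1,-,-] (faults so far: 1)
  step 1: ref 3 -> FAULT, frames=[1,3,-] (faults so far: 2)
  step 2: ref 5 -> FAULT, frames=[1,3,5] (faults so far: 3)
  step 3: ref 2 -> FAULT, evict 1, frames=[2,3,5] (faults so far: 4)
  step 4: ref 6 -> FAULT, evict 3, frames=[2,6,5] (faults so far: 5)
  step 5: ref 6 -> HIT, frames=[2,6,5] (faults so far: 5)
  step 6: ref 4 -> FAULT, evict 5, frames=[2,6,4] (faults so far: 6)
  step 7: ref 2 -> HIT, frames=[2,6,4] (faults so far: 6)
  step 8: ref 7 -> FAULT, evict 6, frames=[2,7,4] (faults so far: 7)
  step 9: ref 1 -> FAULT, evict 4, frames=[2,7,1] (faults so far: 8)
  step 10: ref 7 -> HIT, frames=[2,7,1] (faults so far: 8)
  step 11: ref 7 -> HIT, frames=[2,7,1] (faults so far: 8)
  step 12: ref 7 -> HIT, frames=[2,7,1] (faults so far: 8)
  step 13: ref 4 -> FAULT, evict 2, frames=[4,7,1] (faults so far: 9)
  step 14: ref 1 -> HIT, frames=[4,7,1] (faults so far: 9)
  LRU total faults: 9
--- Optimal ---
  step 0: ref 1 -> FAULT, frames=[1,-,-] (faults so far: 1)
  step 1: ref 3 -> FAULT, frames=[1,3,-] (faults so far: 2)
  step 2: ref 5 -> FAULT, frames=[1,3,5] (faults so far: 3)
  step 3: ref 2 -> FAULT, evict 3, frames=[1,2,5] (faults so far: 4)
  step 4: ref 6 -> FAULT, evict 5, frames=[1,2,6] (faults so far: 5)
  step 5: ref 6 -> HIT, frames=[1,2,6] (faults so far: 5)
  step 6: ref 4 -> FAULT, evict 6, frames=[1,2,4] (faults so far: 6)
  step 7: ref 2 -> HIT, frames=[1,2,4] (faults so far: 6)
  step 8: ref 7 -> FAULT, evict 2, frames=[1,7,4] (faults so far: 7)
  step 9: ref 1 -> HIT, frames=[1,7,4] (faults so far: 7)
  step 10: ref 7 -> HIT, frames=[1,7,4] (faults so far: 7)
  step 11: ref 7 -> HIT, frames=[1,7,4] (faults so far: 7)
  step 12: ref 7 -> HIT, frames=[1,7,4] (faults so far: 7)
  step 13: ref 4 -> HIT, frames=[1,7,4] (faults so far: 7)
  step 14: ref 1 -> HIT, frames=[1,7,4] (faults so far: 7)
  Optimal total faults: 7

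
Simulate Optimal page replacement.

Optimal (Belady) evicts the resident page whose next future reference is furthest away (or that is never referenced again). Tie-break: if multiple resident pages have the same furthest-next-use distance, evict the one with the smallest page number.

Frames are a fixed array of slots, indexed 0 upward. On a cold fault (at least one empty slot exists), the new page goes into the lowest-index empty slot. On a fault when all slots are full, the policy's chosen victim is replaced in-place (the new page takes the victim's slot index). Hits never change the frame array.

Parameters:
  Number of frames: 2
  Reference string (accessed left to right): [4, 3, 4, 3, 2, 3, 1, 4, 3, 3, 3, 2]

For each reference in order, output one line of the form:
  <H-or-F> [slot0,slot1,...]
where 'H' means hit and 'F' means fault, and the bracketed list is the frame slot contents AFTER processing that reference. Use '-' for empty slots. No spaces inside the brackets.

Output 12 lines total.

F [4,-]
F [4,3]
H [4,3]
H [4,3]
F [2,3]
H [2,3]
F [1,3]
F [4,3]
H [4,3]
H [4,3]
H [4,3]
F [4,2]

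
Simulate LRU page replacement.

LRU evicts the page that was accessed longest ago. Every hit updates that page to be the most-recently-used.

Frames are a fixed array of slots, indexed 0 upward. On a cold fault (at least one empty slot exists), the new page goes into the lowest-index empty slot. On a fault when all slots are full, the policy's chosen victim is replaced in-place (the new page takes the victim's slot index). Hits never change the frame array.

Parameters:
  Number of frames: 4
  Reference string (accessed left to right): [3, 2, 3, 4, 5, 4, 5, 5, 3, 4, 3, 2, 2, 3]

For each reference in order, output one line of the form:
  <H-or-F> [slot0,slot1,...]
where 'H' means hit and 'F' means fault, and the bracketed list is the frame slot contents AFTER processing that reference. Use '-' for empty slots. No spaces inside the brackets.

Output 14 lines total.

F [3,-,-,-]
F [3,2,-,-]
H [3,2,-,-]
F [3,2,4,-]
F [3,2,4,5]
H [3,2,4,5]
H [3,2,4,5]
H [3,2,4,5]
H [3,2,4,5]
H [3,2,4,5]
H [3,2,4,5]
H [3,2,4,5]
H [3,2,4,5]
H [3,2,4,5]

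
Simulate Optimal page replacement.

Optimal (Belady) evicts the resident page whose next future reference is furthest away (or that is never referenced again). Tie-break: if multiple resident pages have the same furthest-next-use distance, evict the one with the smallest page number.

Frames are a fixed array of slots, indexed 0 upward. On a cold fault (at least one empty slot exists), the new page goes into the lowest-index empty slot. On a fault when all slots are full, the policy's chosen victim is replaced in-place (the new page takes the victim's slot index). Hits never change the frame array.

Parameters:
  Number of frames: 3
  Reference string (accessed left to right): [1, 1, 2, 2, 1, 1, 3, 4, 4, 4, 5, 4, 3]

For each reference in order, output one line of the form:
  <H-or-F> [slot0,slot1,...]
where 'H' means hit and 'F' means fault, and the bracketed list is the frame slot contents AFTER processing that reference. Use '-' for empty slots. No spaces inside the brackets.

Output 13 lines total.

F [1,-,-]
H [1,-,-]
F [1,2,-]
H [1,2,-]
H [1,2,-]
H [1,2,-]
F [1,2,3]
F [4,2,3]
H [4,2,3]
H [4,2,3]
F [4,5,3]
H [4,5,3]
H [4,5,3]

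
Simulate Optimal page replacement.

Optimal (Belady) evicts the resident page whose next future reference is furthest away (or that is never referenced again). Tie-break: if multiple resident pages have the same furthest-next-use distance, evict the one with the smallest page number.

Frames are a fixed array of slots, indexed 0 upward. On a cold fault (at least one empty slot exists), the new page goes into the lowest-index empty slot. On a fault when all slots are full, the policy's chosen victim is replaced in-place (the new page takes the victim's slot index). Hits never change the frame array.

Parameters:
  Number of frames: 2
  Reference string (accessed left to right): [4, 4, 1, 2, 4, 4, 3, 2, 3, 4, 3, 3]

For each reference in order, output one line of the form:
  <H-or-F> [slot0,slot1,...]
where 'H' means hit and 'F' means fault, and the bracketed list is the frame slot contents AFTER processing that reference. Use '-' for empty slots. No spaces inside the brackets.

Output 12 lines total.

F [4,-]
H [4,-]
F [4,1]
F [4,2]
H [4,2]
H [4,2]
F [3,2]
H [3,2]
H [3,2]
F [3,4]
H [3,4]
H [3,4]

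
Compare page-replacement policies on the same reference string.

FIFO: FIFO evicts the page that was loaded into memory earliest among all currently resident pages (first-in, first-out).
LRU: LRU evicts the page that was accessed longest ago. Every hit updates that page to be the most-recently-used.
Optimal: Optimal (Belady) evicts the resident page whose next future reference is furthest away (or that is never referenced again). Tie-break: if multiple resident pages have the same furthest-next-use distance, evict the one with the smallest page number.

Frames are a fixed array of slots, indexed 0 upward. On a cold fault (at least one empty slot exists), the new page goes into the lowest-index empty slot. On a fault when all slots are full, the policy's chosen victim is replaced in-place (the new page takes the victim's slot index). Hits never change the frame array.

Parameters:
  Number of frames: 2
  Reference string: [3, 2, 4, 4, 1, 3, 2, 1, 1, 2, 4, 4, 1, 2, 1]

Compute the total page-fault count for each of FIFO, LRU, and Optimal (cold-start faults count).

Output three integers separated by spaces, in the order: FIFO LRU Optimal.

--- FIFO ---
  step 0: ref 3 -> FAULT, frames=[3,-] (faults so far: 1)
  step 1: ref 2 -> FAULT, frames=[3,2] (faults so far: 2)
  step 2: ref 4 -> FAULT, evict 3, frames=[4,2] (faults so far: 3)
  step 3: ref 4 -> HIT, frames=[4,2] (faults so far: 3)
  step 4: ref 1 -> FAULT, evict 2, frames=[4,1] (faults so far: 4)
  step 5: ref 3 -> FAULT, evict 4, frames=[3,1] (faults so far: 5)
  step 6: ref 2 -> FAULT, evict 1, frames=[3,2] (faults so far: 6)
  step 7: ref 1 -> FAULT, evict 3, frames=[1,2] (faults so far: 7)
  step 8: ref 1 -> HIT, frames=[1,2] (faults so far: 7)
  step 9: ref 2 -> HIT, frames=[1,2] (faults so far: 7)
  step 10: ref 4 -> FAULT, evict 2, frames=[1,4] (faults so far: 8)
  step 11: ref 4 -> HIT, frames=[1,4] (faults so far: 8)
  step 12: ref 1 -> HIT, frames=[1,4] (faults so far: 8)
  step 13: ref 2 -> FAULT, evict 1, frames=[2,4] (faults so far: 9)
  step 14: ref 1 -> FAULT, evict 4, frames=[2,1] (faults so far: 10)
  FIFO total faults: 10
--- LRU ---
  step 0: ref 3 -> FAULT, frames=[3,-] (faults so far: 1)
  step 1: ref 2 -> FAULT, frames=[3,2] (faults so far: 2)
  step 2: ref 4 -> FAULT, evict 3, frames=[4,2] (faults so far: 3)
  step 3: ref 4 -> HIT, frames=[4,2] (faults so far: 3)
  step 4: ref 1 -> FAULT, evict 2, frames=[4,1] (faults so far: 4)
  step 5: ref 3 -> FAULT, evict 4, frames=[3,1] (faults so far: 5)
  step 6: ref 2 -> FAULT, evict 1, frames=[3,2] (faults so far: 6)
  step 7: ref 1 -> FAULT, evict 3, frames=[1,2] (faults so far: 7)
  step 8: ref 1 -> HIT, frames=[1,2] (faults so far: 7)
  step 9: ref 2 -> HIT, frames=[1,2] (faults so far: 7)
  step 10: ref 4 -> FAULT, evict 1, frames=[4,2] (faults so far: 8)
  step 11: ref 4 -> HIT, frames=[4,2] (faults so far: 8)
  step 12: ref 1 -> FAULT, evict 2, frames=[4,1] (faults so far: 9)
  step 13: ref 2 -> FAULT, evict 4, frames=[2,1] (faults so far: 10)
  step 14: ref 1 -> HIT, frames=[2,1] (faults so far: 10)
  LRU total faults: 10
--- Optimal ---
  step 0: ref 3 -> FAULT, frames=[3,-] (faults so far: 1)
  step 1: ref 2 -> FAULT, frames=[3,2] (faults so far: 2)
  step 2: ref 4 -> FAULT, evict 2, frames=[3,4] (faults so far: 3)
  step 3: ref 4 -> HIT, frames=[3,4] (faults so far: 3)
  step 4: ref 1 -> FAULT, evict 4, frames=[3,1] (faults so far: 4)
  step 5: ref 3 -> HIT, frames=[3,1] (faults so far: 4)
  step 6: ref 2 -> FAULT, evict 3, frames=[2,1] (faults so far: 5)
  step 7: ref 1 -> HIT, frames=[2,1] (faults so far: 5)
  step 8: ref 1 -> HIT, frames=[2,1] (faults so far: 5)
  step 9: ref 2 -> HIT, frames=[2,1] (faults so far: 5)
  step 10: ref 4 -> FAULT, evict 2, frames=[4,1] (faults so far: 6)
  step 11: ref 4 -> HIT, frames=[4,1] (faults so far: 6)
  step 12: ref 1 -> HIT, frames=[4,1] (faults so far: 6)
  step 13: ref 2 -> FAULT, evict 4, frames=[2,1] (faults so far: 7)
  step 14: ref 1 -> HIT, frames=[2,1] (faults so far: 7)
  Optimal total faults: 7

Answer: 10 10 7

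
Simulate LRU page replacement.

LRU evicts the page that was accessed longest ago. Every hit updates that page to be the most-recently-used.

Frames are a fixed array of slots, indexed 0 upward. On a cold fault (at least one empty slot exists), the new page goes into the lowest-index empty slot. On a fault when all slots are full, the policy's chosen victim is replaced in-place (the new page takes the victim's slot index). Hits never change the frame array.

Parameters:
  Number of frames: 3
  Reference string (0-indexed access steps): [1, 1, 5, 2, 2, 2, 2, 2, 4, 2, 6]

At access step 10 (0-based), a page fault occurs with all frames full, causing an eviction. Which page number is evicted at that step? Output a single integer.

Step 0: ref 1 -> FAULT, frames=[1,-,-]
Step 1: ref 1 -> HIT, frames=[1,-,-]
Step 2: ref 5 -> FAULT, frames=[1,5,-]
Step 3: ref 2 -> FAULT, frames=[1,5,2]
Step 4: ref 2 -> HIT, frames=[1,5,2]
Step 5: ref 2 -> HIT, frames=[1,5,2]
Step 6: ref 2 -> HIT, frames=[1,5,2]
Step 7: ref 2 -> HIT, frames=[1,5,2]
Step 8: ref 4 -> FAULT, evict 1, frames=[4,5,2]
Step 9: ref 2 -> HIT, frames=[4,5,2]
Step 10: ref 6 -> FAULT, evict 5, frames=[4,6,2]
At step 10: evicted page 5

Answer: 5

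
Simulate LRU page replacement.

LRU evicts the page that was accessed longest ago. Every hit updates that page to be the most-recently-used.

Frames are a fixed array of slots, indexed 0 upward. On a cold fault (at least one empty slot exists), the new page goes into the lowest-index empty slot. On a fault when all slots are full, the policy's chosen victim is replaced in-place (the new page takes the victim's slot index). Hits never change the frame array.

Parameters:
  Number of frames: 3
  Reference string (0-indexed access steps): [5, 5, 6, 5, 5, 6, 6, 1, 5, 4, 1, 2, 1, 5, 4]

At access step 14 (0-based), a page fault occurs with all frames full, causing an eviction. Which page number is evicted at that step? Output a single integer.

Step 0: ref 5 -> FAULT, frames=[5,-,-]
Step 1: ref 5 -> HIT, frames=[5,-,-]
Step 2: ref 6 -> FAULT, frames=[5,6,-]
Step 3: ref 5 -> HIT, frames=[5,6,-]
Step 4: ref 5 -> HIT, frames=[5,6,-]
Step 5: ref 6 -> HIT, frames=[5,6,-]
Step 6: ref 6 -> HIT, frames=[5,6,-]
Step 7: ref 1 -> FAULT, frames=[5,6,1]
Step 8: ref 5 -> HIT, frames=[5,6,1]
Step 9: ref 4 -> FAULT, evict 6, frames=[5,4,1]
Step 10: ref 1 -> HIT, frames=[5,4,1]
Step 11: ref 2 -> FAULT, evict 5, frames=[2,4,1]
Step 12: ref 1 -> HIT, frames=[2,4,1]
Step 13: ref 5 -> FAULT, evict 4, frames=[2,5,1]
Step 14: ref 4 -> FAULT, evict 2, frames=[4,5,1]
At step 14: evicted page 2

Answer: 2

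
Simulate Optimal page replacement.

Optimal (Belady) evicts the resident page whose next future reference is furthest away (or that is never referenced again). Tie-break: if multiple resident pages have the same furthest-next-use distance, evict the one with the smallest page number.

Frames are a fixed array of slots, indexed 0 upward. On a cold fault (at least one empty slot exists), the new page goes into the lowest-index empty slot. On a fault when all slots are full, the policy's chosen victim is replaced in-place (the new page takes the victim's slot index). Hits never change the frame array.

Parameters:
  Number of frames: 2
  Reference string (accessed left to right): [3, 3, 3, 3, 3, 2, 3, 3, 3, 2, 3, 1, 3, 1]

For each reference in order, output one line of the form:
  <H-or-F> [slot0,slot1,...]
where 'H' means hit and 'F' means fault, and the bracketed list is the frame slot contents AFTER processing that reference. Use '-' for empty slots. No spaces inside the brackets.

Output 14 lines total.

F [3,-]
H [3,-]
H [3,-]
H [3,-]
H [3,-]
F [3,2]
H [3,2]
H [3,2]
H [3,2]
H [3,2]
H [3,2]
F [3,1]
H [3,1]
H [3,1]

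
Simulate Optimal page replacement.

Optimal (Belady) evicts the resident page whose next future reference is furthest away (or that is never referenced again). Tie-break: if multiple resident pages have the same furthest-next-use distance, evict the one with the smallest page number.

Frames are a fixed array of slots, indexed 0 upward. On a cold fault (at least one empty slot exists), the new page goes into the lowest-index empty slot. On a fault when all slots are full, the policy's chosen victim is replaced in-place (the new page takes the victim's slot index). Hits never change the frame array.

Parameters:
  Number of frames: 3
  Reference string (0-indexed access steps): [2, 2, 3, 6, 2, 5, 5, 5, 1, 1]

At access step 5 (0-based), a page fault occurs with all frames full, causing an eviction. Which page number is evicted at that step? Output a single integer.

Answer: 2

Derivation:
Step 0: ref 2 -> FAULT, frames=[2,-,-]
Step 1: ref 2 -> HIT, frames=[2,-,-]
Step 2: ref 3 -> FAULT, frames=[2,3,-]
Step 3: ref 6 -> FAULT, frames=[2,3,6]
Step 4: ref 2 -> HIT, frames=[2,3,6]
Step 5: ref 5 -> FAULT, evict 2, frames=[5,3,6]
At step 5: evicted page 2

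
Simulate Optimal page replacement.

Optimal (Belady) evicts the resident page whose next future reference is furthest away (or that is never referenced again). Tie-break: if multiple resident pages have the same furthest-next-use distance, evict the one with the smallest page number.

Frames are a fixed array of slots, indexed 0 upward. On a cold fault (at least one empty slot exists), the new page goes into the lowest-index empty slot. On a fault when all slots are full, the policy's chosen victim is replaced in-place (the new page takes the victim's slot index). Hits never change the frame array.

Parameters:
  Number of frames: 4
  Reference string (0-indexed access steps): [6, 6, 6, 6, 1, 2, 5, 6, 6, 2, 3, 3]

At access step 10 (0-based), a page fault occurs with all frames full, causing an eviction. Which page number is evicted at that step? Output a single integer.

Answer: 1

Derivation:
Step 0: ref 6 -> FAULT, frames=[6,-,-,-]
Step 1: ref 6 -> HIT, frames=[6,-,-,-]
Step 2: ref 6 -> HIT, frames=[6,-,-,-]
Step 3: ref 6 -> HIT, frames=[6,-,-,-]
Step 4: ref 1 -> FAULT, frames=[6,1,-,-]
Step 5: ref 2 -> FAULT, frames=[6,1,2,-]
Step 6: ref 5 -> FAULT, frames=[6,1,2,5]
Step 7: ref 6 -> HIT, frames=[6,1,2,5]
Step 8: ref 6 -> HIT, frames=[6,1,2,5]
Step 9: ref 2 -> HIT, frames=[6,1,2,5]
Step 10: ref 3 -> FAULT, evict 1, frames=[6,3,2,5]
At step 10: evicted page 1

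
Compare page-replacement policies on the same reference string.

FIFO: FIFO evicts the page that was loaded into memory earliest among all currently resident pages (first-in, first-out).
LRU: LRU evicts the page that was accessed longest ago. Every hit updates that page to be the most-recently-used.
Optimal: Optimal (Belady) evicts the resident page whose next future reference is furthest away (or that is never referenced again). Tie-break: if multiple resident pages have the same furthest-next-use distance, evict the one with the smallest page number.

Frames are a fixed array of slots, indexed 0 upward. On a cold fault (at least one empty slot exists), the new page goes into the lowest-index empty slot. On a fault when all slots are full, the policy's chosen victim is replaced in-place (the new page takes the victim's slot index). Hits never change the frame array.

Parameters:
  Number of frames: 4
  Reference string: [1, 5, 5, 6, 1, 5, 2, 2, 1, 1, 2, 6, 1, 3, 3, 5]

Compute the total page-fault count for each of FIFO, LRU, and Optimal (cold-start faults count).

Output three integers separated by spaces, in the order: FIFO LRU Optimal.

--- FIFO ---
  step 0: ref 1 -> FAULT, frames=[1,-,-,-] (faults so far: 1)
  step 1: ref 5 -> FAULT, frames=[1,5,-,-] (faults so far: 2)
  step 2: ref 5 -> HIT, frames=[1,5,-,-] (faults so far: 2)
  step 3: ref 6 -> FAULT, frames=[1,5,6,-] (faults so far: 3)
  step 4: ref 1 -> HIT, frames=[1,5,6,-] (faults so far: 3)
  step 5: ref 5 -> HIT, frames=[1,5,6,-] (faults so far: 3)
  step 6: ref 2 -> FAULT, frames=[1,5,6,2] (faults so far: 4)
  step 7: ref 2 -> HIT, frames=[1,5,6,2] (faults so far: 4)
  step 8: ref 1 -> HIT, frames=[1,5,6,2] (faults so far: 4)
  step 9: ref 1 -> HIT, frames=[1,5,6,2] (faults so far: 4)
  step 10: ref 2 -> HIT, frames=[1,5,6,2] (faults so far: 4)
  step 11: ref 6 -> HIT, frames=[1,5,6,2] (faults so far: 4)
  step 12: ref 1 -> HIT, frames=[1,5,6,2] (faults so far: 4)
  step 13: ref 3 -> FAULT, evict 1, frames=[3,5,6,2] (faults so far: 5)
  step 14: ref 3 -> HIT, frames=[3,5,6,2] (faults so far: 5)
  step 15: ref 5 -> HIT, frames=[3,5,6,2] (faults so far: 5)
  FIFO total faults: 5
--- LRU ---
  step 0: ref 1 -> FAULT, frames=[1,-,-,-] (faults so far: 1)
  step 1: ref 5 -> FAULT, frames=[1,5,-,-] (faults so far: 2)
  step 2: ref 5 -> HIT, frames=[1,5,-,-] (faults so far: 2)
  step 3: ref 6 -> FAULT, frames=[1,5,6,-] (faults so far: 3)
  step 4: ref 1 -> HIT, frames=[1,5,6,-] (faults so far: 3)
  step 5: ref 5 -> HIT, frames=[1,5,6,-] (faults so far: 3)
  step 6: ref 2 -> FAULT, frames=[1,5,6,2] (faults so far: 4)
  step 7: ref 2 -> HIT, frames=[1,5,6,2] (faults so far: 4)
  step 8: ref 1 -> HIT, frames=[1,5,6,2] (faults so far: 4)
  step 9: ref 1 -> HIT, frames=[1,5,6,2] (faults so far: 4)
  step 10: ref 2 -> HIT, frames=[1,5,6,2] (faults so far: 4)
  step 11: ref 6 -> HIT, frames=[1,5,6,2] (faults so far: 4)
  step 12: ref 1 -> HIT, frames=[1,5,6,2] (faults so far: 4)
  step 13: ref 3 -> FAULT, evict 5, frames=[1,3,6,2] (faults so far: 5)
  step 14: ref 3 -> HIT, frames=[1,3,6,2] (faults so far: 5)
  step 15: ref 5 -> FAULT, evict 2, frames=[1,3,6,5] (faults so far: 6)
  LRU total faults: 6
--- Optimal ---
  step 0: ref 1 -> FAULT, frames=[1,-,-,-] (faults so far: 1)
  step 1: ref 5 -> FAULT, frames=[1,5,-,-] (faults so far: 2)
  step 2: ref 5 -> HIT, frames=[1,5,-,-] (faults so far: 2)
  step 3: ref 6 -> FAULT, frames=[1,5,6,-] (faults so far: 3)
  step 4: ref 1 -> HIT, frames=[1,5,6,-] (faults so far: 3)
  step 5: ref 5 -> HIT, frames=[1,5,6,-] (faults so far: 3)
  step 6: ref 2 -> FAULT, frames=[1,5,6,2] (faults so far: 4)
  step 7: ref 2 -> HIT, frames=[1,5,6,2] (faults so far: 4)
  step 8: ref 1 -> HIT, frames=[1,5,6,2] (faults so far: 4)
  step 9: ref 1 -> HIT, frames=[1,5,6,2] (faults so far: 4)
  step 10: ref 2 -> HIT, frames=[1,5,6,2] (faults so far: 4)
  step 11: ref 6 -> HIT, frames=[1,5,6,2] (faults so far: 4)
  step 12: ref 1 -> HIT, frames=[1,5,6,2] (faults so far: 4)
  step 13: ref 3 -> FAULT, evict 1, frames=[3,5,6,2] (faults so far: 5)
  step 14: ref 3 -> HIT, frames=[3,5,6,2] (faults so far: 5)
  step 15: ref 5 -> HIT, frames=[3,5,6,2] (faults so far: 5)
  Optimal total faults: 5

Answer: 5 6 5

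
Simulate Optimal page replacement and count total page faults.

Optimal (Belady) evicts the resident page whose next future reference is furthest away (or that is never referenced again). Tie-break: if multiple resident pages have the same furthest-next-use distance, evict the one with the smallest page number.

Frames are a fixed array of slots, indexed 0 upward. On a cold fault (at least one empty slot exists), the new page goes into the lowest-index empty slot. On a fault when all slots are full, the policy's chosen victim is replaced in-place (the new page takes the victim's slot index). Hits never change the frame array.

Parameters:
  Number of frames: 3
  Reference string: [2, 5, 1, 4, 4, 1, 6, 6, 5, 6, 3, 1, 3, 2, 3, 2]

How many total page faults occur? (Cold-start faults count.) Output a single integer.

Answer: 7

Derivation:
Step 0: ref 2 → FAULT, frames=[2,-,-]
Step 1: ref 5 → FAULT, frames=[2,5,-]
Step 2: ref 1 → FAULT, frames=[2,5,1]
Step 3: ref 4 → FAULT (evict 2), frames=[4,5,1]
Step 4: ref 4 → HIT, frames=[4,5,1]
Step 5: ref 1 → HIT, frames=[4,5,1]
Step 6: ref 6 → FAULT (evict 4), frames=[6,5,1]
Step 7: ref 6 → HIT, frames=[6,5,1]
Step 8: ref 5 → HIT, frames=[6,5,1]
Step 9: ref 6 → HIT, frames=[6,5,1]
Step 10: ref 3 → FAULT (evict 5), frames=[6,3,1]
Step 11: ref 1 → HIT, frames=[6,3,1]
Step 12: ref 3 → HIT, frames=[6,3,1]
Step 13: ref 2 → FAULT (evict 1), frames=[6,3,2]
Step 14: ref 3 → HIT, frames=[6,3,2]
Step 15: ref 2 → HIT, frames=[6,3,2]
Total faults: 7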